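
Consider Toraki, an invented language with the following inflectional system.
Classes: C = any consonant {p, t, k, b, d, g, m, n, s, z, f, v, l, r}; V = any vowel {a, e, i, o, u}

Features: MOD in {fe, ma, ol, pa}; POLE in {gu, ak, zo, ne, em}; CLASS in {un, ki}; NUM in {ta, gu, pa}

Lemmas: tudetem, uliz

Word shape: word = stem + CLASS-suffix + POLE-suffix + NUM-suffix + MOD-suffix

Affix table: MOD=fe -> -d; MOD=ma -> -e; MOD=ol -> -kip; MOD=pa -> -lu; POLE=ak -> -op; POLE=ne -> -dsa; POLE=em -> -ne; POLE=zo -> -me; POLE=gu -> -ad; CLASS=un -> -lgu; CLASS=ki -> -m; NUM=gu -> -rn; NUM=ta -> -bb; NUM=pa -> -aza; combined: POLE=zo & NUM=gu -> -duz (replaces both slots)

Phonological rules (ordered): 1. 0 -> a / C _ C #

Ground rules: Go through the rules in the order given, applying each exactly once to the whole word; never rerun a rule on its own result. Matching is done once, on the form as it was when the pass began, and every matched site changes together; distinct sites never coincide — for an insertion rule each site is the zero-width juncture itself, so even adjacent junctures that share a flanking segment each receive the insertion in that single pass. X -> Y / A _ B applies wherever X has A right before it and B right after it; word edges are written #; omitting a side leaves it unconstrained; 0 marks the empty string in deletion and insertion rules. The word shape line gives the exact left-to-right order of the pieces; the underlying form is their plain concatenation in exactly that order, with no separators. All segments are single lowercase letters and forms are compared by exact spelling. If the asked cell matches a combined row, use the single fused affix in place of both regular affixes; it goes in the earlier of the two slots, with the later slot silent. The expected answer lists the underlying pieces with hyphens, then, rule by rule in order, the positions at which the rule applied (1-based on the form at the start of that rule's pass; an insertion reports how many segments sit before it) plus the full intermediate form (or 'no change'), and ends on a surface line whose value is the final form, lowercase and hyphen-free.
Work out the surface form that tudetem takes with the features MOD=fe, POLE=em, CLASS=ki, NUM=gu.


underlying: tudetem-m-ne-rn-d
1. 0 -> a / C _ C #: inserts after position(s) 12: tudetemmnernad
surface: tudetemmnernad


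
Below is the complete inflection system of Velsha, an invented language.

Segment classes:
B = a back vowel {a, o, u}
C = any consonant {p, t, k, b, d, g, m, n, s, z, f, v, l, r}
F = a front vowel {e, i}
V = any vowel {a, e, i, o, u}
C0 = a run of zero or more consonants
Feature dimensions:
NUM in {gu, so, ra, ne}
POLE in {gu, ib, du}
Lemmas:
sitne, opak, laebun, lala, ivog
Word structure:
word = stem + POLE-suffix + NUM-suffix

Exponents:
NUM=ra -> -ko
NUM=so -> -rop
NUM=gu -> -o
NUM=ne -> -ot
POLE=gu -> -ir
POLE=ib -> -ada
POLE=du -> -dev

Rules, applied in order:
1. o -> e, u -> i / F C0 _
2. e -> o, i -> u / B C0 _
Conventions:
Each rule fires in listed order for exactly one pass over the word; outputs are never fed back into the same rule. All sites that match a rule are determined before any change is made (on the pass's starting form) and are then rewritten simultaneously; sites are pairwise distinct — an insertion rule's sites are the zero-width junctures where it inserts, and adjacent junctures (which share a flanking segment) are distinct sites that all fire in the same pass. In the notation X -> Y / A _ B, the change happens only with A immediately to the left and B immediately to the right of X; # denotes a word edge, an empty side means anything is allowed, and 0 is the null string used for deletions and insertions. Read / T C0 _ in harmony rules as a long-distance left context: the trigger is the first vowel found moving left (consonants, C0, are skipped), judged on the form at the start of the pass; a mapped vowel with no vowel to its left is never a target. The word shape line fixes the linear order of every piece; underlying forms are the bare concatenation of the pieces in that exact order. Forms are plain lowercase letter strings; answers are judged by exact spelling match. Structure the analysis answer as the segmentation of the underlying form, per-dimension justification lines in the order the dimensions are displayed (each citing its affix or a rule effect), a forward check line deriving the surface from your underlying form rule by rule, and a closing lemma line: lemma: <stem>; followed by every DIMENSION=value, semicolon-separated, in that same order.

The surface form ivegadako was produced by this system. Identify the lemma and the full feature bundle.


underlying: ivog-ada-ko
NUM=ra - signalled by the affix -ko
POLE=ib - signalled by the affix -ada
check: ivogadako -> ivegadako -> ivegadako
lemma: ivog; NUM=ra; POLE=ib


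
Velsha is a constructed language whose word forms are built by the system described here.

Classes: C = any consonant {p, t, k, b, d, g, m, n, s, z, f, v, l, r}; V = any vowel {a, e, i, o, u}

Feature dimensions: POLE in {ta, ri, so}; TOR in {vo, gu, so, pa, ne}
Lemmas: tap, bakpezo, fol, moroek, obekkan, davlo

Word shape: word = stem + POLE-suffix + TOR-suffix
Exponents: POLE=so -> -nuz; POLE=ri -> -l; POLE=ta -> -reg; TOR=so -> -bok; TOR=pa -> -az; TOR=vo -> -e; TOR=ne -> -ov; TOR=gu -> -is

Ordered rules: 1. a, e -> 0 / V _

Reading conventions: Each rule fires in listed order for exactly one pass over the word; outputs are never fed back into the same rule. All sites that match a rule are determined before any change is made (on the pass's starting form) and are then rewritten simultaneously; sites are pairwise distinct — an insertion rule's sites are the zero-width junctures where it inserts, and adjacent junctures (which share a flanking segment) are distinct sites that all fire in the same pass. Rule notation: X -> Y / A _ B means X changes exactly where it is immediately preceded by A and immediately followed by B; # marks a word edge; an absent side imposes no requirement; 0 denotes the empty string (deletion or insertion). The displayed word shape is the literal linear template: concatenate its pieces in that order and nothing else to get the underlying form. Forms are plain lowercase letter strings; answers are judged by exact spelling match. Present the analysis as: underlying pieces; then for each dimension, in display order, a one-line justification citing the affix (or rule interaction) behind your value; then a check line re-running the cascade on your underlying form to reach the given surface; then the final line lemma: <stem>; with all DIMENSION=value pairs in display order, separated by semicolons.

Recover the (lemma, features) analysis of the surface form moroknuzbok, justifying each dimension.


underlying: moroek-nuz-bok
POLE=so - signalled by the affix -nuz
TOR=so - signalled by the affix -bok
check: moroeknuzbok -> moroknuzbok
lemma: moroek; POLE=so; TOR=so


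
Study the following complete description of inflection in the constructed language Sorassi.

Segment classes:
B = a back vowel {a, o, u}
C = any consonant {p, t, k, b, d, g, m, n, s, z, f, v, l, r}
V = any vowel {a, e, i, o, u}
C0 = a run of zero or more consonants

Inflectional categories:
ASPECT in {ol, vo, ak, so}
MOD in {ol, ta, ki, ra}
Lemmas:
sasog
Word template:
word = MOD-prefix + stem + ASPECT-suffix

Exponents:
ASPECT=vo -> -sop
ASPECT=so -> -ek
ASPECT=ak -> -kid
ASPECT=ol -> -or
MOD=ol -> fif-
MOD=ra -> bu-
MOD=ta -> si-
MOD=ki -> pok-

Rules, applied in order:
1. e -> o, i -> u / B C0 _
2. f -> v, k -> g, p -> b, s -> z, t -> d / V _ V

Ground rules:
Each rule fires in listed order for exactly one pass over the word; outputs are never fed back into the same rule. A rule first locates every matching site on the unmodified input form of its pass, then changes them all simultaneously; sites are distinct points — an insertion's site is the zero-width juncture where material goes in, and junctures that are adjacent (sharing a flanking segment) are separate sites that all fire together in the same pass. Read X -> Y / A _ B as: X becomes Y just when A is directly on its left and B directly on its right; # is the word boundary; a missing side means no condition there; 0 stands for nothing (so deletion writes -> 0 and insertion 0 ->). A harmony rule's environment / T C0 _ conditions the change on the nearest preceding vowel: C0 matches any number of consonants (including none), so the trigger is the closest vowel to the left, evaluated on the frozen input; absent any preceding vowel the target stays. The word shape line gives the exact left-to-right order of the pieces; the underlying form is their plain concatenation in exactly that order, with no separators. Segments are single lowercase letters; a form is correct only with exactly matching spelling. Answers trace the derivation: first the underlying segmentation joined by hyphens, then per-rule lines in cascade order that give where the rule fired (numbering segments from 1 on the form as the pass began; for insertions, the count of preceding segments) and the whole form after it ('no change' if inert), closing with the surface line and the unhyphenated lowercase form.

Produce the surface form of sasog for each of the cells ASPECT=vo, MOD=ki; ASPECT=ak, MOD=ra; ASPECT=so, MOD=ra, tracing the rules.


cell ASPECT=vo, MOD=ki:
underlying: pok-sasog-sop
1. e -> o, i -> u / B C0 _: no change
2. f -> v, k -> g, p -> b, s -> z, t -> d / V _ V: fires at position(s) 6: poksazogsop
surface: poksazogsop

cell ASPECT=ak, MOD=ra:
underlying: bu-sasog-kid
1. e -> o, i -> u / B C0 _: fires at position(s) 9: busasogkud
2. f -> v, k -> g, p -> b, s -> z, t -> d / V _ V: fires at position(s) 3, 5: buzazogkud
surface: buzazogkud

cell ASPECT=so, MOD=ra:
underlying: bu-sasog-ek
1. e -> o, i -> u / B C0 _: fires at position(s) 8: busasogok
2. f -> v, k -> g, p -> b, s -> z, t -> d / V _ V: fires at position(s) 3, 5: buzazogok
surface: buzazogok


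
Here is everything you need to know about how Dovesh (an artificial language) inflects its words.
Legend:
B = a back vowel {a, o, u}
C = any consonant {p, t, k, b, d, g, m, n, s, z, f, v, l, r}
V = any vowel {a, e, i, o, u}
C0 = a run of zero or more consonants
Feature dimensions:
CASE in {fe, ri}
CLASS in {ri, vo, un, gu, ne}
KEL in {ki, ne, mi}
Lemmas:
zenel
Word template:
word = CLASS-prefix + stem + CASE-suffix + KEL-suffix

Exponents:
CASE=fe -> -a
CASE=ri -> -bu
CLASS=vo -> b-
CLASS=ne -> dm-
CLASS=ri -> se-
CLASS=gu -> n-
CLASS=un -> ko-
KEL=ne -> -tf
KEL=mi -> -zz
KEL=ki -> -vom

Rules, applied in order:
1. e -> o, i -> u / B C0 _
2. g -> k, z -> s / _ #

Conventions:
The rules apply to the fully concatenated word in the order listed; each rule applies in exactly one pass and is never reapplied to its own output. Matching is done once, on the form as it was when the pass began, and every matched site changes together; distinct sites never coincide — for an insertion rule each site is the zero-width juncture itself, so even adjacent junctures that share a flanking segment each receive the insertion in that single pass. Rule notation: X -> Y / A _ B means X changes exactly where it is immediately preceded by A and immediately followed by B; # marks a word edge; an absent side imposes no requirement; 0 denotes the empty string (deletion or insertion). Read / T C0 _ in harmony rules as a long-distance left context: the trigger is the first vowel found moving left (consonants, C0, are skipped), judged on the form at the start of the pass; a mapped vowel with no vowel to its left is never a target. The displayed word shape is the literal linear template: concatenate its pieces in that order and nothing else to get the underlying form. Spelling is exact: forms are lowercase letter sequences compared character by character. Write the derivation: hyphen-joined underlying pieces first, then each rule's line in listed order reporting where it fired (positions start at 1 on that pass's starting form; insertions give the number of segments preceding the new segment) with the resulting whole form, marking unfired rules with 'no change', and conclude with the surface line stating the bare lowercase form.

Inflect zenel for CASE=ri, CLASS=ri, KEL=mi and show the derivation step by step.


underlying: se-zenel-bu-zz
1. e -> o, i -> u / B C0 _: no change
2. g -> k, z -> s / _ #: fires at position(s) 11: sezenelbuzs
surface: sezenelbuzs


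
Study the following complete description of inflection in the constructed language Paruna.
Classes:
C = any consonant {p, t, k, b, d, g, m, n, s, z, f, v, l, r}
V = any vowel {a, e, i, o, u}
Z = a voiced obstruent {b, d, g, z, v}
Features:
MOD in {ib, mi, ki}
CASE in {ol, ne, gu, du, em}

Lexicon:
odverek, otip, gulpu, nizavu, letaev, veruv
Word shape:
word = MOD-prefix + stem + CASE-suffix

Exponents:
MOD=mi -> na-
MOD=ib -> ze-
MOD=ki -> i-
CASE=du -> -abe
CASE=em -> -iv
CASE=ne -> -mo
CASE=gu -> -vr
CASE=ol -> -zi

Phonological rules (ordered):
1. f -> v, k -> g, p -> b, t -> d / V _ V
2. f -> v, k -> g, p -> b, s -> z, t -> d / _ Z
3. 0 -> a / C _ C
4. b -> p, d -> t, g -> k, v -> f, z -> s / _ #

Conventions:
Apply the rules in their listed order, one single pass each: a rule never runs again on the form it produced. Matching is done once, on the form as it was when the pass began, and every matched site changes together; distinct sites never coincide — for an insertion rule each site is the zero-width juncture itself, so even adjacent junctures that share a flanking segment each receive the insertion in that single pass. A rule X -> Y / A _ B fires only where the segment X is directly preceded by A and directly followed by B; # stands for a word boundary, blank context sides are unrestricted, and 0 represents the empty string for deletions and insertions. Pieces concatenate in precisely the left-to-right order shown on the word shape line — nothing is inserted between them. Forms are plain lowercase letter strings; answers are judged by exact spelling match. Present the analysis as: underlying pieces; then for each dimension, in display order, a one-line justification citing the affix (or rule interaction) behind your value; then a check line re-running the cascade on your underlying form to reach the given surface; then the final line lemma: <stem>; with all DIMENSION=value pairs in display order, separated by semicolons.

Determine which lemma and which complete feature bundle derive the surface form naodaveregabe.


underlying: na-odverek-abe
MOD=mi - signalled by the affix na-
CASE=du - signalled by the affix -abe
check: naodverekabe -> naodveregabe -> naodveregabe -> naodaveregabe -> naodaveregabe
lemma: odverek; MOD=mi; CASE=du


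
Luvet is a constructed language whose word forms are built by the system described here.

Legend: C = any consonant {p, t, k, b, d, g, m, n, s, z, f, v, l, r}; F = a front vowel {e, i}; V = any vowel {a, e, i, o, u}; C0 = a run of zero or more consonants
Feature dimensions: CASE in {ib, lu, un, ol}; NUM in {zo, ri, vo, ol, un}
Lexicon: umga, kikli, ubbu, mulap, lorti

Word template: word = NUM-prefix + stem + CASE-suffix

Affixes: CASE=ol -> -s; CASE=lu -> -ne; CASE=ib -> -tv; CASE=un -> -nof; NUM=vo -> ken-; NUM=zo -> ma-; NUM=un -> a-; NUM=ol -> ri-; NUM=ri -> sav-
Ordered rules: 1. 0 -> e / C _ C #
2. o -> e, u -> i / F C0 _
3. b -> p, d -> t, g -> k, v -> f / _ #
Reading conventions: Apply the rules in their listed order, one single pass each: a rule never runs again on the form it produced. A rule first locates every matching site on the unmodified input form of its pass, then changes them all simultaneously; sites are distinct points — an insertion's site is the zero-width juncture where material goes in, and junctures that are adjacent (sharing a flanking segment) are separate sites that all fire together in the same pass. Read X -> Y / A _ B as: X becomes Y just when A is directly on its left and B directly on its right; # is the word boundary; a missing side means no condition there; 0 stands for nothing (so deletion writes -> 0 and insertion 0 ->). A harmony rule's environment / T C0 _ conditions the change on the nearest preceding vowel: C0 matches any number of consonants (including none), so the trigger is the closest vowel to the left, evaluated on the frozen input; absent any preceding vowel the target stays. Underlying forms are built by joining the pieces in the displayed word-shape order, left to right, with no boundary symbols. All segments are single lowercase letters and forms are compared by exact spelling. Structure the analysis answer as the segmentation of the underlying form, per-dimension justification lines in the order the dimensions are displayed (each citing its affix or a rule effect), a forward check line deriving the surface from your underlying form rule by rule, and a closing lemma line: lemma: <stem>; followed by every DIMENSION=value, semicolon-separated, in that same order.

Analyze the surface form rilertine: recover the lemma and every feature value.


underlying: ri-lorti-ne
CASE=lu - signalled by the affix -ne
NUM=ol - signalled by the affix ri-
check: rilortine -> rilortine -> rilertine -> rilertine
lemma: lorti; CASE=lu; NUM=ol


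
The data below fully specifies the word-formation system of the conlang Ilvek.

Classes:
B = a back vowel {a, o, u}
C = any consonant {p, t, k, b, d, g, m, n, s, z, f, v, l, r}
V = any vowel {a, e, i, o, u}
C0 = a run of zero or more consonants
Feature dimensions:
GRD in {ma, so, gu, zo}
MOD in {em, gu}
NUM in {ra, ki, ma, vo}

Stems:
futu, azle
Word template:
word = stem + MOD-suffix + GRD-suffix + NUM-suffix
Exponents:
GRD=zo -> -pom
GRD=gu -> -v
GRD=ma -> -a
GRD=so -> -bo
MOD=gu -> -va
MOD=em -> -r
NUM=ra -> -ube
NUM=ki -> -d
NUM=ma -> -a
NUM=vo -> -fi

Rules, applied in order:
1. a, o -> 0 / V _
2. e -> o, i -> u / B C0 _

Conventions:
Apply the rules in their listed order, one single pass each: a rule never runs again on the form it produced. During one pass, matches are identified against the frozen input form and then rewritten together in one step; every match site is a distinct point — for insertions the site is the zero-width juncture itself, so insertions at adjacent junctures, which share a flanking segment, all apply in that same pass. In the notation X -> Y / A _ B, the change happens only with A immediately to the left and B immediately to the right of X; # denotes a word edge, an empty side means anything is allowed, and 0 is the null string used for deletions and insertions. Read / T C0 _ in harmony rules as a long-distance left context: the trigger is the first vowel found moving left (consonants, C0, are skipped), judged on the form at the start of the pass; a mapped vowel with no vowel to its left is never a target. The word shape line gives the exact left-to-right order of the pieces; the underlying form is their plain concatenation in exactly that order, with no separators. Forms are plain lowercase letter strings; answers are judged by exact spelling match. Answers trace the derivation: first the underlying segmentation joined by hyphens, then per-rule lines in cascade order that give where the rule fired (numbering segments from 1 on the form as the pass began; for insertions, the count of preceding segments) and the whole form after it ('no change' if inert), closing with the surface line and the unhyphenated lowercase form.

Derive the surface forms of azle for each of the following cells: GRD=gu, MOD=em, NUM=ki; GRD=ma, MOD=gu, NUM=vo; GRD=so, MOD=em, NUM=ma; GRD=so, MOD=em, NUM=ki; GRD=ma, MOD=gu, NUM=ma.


cell GRD=gu, MOD=em, NUM=ki:
underlying: azle-r-v-d
1. a, o -> 0 / V _: no change
2. e -> o, i -> u / B C0 _: fires at position(s) 4: azlorvd
surface: azlorvd

cell GRD=ma, MOD=gu, NUM=vo:
underlying: azle-va-a-fi
1. a, o -> 0 / V _: fires at position(s) 7: azlevafi
2. e -> o, i -> u / B C0 _: fires at position(s) 4, 8: azlovafu
surface: azlovafu

cell GRD=so, MOD=em, NUM=ma:
underlying: azle-r-bo-a
1. a, o -> 0 / V _: fires at position(s) 8: azlerbo
2. e -> o, i -> u / B C0 _: fires at position(s) 4: azlorbo
surface: azlorbo

cell GRD=so, MOD=em, NUM=ki:
underlying: azle-r-bo-d
1. a, o -> 0 / V _: no change
2. e -> o, i -> u / B C0 _: fires at position(s) 4: azlorbod
surface: azlorbod

cell GRD=ma, MOD=gu, NUM=ma:
underlying: azle-va-a-a
1. a, o -> 0 / V _: fires at position(s) 7, 8: azleva
2. e -> o, i -> u / B C0 _: fires at position(s) 4: azlova
surface: azlova


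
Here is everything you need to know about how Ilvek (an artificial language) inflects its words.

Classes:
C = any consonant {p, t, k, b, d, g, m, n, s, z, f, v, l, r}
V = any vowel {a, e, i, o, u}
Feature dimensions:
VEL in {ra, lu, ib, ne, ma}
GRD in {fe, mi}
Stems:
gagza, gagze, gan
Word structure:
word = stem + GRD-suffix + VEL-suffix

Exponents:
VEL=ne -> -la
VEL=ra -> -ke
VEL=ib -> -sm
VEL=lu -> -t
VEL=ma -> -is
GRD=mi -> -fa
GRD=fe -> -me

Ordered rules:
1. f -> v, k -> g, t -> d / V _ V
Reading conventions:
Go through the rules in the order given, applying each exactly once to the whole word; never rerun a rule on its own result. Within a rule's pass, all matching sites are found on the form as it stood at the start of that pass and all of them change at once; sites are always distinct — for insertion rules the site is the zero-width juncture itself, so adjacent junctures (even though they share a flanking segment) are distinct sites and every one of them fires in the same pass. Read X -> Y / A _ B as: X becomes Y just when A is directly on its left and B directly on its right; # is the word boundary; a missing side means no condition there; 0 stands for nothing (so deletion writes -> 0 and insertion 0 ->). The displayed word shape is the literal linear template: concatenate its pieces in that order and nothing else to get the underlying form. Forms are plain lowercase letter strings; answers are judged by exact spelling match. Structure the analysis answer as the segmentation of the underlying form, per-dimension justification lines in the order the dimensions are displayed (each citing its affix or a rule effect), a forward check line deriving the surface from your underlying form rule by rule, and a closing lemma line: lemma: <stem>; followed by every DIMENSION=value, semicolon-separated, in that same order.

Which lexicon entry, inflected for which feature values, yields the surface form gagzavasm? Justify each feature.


underlying: gagza-fa-sm
VEL=ib - signalled by the affix -sm
GRD=mi - signalled by the affix -fa
check: gagzafasm -> gagzavasm
lemma: gagza; VEL=ib; GRD=mi


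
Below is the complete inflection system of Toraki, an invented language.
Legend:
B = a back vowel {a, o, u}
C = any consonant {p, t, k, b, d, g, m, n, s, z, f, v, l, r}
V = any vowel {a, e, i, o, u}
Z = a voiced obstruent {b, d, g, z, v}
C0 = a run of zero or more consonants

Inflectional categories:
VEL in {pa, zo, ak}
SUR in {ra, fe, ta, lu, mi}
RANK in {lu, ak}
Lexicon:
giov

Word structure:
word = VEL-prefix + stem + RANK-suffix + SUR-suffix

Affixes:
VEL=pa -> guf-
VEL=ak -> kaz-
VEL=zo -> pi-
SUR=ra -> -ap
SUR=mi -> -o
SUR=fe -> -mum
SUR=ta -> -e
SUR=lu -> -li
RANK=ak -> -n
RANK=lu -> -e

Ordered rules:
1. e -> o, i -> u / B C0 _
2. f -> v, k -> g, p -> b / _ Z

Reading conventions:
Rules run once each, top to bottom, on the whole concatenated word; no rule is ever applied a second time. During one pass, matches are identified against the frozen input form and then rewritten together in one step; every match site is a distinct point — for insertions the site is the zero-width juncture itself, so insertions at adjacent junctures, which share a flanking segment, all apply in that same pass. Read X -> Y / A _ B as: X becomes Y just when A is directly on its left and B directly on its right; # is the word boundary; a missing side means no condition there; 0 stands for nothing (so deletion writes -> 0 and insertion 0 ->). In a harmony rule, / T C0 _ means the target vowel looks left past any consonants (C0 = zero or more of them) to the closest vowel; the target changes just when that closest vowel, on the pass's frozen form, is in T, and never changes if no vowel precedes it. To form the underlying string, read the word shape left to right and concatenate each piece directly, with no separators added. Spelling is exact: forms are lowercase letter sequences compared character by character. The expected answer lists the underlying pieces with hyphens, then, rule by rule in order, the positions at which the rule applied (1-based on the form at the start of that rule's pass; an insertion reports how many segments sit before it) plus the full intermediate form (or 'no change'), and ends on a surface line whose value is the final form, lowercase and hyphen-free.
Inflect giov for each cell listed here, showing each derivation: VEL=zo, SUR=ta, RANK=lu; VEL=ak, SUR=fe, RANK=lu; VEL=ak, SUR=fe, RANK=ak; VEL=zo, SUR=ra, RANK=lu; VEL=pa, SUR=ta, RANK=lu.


cell VEL=zo, SUR=ta, RANK=lu:
underlying: pi-giov-e-e
1. e -> o, i -> u / B C0 _: fires at position(s) 7: pigiovoe
2. f -> v, k -> g, p -> b / _ Z: no change
surface: pigiovoe

cell VEL=ak, SUR=fe, RANK=lu:
underlying: kaz-giov-e-mum
1. e -> o, i -> u / B C0 _: fires at position(s) 5, 8: kazguovomum
2. f -> v, k -> g, p -> b / _ Z: no change
surface: kazguovomum

cell VEL=ak, SUR=fe, RANK=ak:
underlying: kaz-giov-n-mum
1. e -> o, i -> u / B C0 _: fires at position(s) 5: kazguovnmum
2. f -> v, k -> g, p -> b / _ Z: no change
surface: kazguovnmum

cell VEL=zo, SUR=ra, RANK=lu:
underlying: pi-giov-e-ap
1. e -> o, i -> u / B C0 _: fires at position(s) 7: pigiovoap
2. f -> v, k -> g, p -> b / _ Z: no change
surface: pigiovoap

cell VEL=pa, SUR=ta, RANK=lu:
underlying: guf-giov-e-e
1. e -> o, i -> u / B C0 _: fires at position(s) 5, 8: gufguovoe
2. f -> v, k -> g, p -> b / _ Z: fires at position(s) 3: guvguovoe
surface: guvguovoe


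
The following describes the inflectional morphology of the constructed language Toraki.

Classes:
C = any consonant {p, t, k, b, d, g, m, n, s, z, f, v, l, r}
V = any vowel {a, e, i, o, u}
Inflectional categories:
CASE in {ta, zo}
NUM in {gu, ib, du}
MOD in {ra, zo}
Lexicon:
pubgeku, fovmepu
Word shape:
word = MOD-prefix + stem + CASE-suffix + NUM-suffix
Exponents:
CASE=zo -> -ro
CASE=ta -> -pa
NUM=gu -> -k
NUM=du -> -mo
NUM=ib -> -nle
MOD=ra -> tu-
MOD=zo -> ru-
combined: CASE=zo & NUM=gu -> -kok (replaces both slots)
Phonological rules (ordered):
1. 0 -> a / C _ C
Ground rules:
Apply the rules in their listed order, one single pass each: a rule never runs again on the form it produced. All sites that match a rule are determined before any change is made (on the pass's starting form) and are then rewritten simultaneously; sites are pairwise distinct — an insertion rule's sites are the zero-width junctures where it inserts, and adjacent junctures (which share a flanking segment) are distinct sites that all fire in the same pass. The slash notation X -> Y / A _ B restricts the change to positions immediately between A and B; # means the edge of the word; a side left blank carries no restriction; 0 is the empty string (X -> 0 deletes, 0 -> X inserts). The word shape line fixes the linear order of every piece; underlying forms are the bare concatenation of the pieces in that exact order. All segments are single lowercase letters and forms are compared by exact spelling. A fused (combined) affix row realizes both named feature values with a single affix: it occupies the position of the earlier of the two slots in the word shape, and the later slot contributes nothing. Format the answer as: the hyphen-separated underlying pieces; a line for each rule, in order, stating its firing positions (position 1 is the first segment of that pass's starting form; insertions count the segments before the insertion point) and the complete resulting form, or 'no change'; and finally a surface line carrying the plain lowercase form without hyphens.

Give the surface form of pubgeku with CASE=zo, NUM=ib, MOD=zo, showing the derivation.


underlying: ru-pubgeku-ro-nle
1. 0 -> a / C _ C: inserts after position(s) 5, 12: rupubagekuronale
surface: rupubagekuronale


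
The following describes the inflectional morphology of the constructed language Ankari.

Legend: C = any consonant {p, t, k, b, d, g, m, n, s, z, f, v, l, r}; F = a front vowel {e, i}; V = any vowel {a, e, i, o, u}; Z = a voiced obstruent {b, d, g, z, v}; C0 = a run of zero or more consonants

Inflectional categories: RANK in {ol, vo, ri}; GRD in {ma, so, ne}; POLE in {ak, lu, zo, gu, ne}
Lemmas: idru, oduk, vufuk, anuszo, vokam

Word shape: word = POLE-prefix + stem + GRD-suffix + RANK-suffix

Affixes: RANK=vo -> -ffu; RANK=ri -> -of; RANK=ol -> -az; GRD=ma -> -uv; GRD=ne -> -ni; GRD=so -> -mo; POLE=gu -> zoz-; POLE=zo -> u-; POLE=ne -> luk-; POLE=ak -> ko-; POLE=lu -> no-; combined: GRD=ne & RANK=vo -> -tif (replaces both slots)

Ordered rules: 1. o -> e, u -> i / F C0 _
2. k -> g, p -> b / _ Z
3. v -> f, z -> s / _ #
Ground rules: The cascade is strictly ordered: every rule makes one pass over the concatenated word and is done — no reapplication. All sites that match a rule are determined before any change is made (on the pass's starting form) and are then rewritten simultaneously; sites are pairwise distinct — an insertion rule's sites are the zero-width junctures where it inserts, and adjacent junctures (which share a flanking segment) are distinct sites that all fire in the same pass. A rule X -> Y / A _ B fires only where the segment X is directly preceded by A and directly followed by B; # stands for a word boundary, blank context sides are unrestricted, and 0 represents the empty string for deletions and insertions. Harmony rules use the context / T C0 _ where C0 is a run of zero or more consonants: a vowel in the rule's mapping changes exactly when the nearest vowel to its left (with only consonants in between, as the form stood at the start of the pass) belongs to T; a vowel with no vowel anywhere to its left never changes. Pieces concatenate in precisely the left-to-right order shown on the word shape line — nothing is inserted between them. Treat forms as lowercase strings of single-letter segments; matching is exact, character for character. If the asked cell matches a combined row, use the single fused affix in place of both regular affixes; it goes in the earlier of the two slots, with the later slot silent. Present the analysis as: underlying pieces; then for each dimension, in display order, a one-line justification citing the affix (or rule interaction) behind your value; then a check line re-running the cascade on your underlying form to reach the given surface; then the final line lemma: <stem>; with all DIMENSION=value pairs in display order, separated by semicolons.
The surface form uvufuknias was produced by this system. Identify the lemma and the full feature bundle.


underlying: u-vufuk-ni-az
RANK=ol - signalled by the affix -az
GRD=ne - signalled by the affix -ni
POLE=zo - signalled by the affix u-
check: uvufukniaz -> uvufukniaz -> uvufukniaz -> uvufuknias
lemma: vufuk; RANK=ol; GRD=ne; POLE=zo


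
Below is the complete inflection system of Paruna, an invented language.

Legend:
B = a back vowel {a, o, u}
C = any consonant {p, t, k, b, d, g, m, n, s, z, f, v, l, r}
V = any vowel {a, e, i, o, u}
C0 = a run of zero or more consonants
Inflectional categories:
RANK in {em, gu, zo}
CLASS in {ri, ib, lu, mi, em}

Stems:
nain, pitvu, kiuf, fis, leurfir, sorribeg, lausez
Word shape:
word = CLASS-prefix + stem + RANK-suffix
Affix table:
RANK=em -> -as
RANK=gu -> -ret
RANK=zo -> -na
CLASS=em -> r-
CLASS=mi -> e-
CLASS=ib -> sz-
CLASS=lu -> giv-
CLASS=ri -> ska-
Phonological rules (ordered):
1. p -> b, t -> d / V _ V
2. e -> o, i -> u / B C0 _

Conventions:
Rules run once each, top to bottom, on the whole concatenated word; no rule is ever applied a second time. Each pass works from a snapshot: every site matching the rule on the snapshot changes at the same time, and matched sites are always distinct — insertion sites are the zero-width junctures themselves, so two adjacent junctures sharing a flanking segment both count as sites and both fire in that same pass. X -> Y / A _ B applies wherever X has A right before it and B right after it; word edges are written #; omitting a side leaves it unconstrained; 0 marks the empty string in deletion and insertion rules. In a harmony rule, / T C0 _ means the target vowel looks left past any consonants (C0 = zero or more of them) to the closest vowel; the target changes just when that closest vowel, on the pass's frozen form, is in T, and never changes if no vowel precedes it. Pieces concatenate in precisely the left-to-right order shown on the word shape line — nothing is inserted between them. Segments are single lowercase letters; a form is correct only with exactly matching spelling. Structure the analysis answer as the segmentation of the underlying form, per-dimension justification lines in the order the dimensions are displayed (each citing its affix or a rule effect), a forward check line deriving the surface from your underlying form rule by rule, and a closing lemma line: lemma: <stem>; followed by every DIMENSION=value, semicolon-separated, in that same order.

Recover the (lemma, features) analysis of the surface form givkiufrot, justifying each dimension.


underlying: giv-kiuf-ret
RANK=gu - signalled by the affix -ret
CLASS=lu - signalled by the affix giv-
check: givkiufret -> givkiufret -> givkiufrot
lemma: kiuf; RANK=gu; CLASS=lu


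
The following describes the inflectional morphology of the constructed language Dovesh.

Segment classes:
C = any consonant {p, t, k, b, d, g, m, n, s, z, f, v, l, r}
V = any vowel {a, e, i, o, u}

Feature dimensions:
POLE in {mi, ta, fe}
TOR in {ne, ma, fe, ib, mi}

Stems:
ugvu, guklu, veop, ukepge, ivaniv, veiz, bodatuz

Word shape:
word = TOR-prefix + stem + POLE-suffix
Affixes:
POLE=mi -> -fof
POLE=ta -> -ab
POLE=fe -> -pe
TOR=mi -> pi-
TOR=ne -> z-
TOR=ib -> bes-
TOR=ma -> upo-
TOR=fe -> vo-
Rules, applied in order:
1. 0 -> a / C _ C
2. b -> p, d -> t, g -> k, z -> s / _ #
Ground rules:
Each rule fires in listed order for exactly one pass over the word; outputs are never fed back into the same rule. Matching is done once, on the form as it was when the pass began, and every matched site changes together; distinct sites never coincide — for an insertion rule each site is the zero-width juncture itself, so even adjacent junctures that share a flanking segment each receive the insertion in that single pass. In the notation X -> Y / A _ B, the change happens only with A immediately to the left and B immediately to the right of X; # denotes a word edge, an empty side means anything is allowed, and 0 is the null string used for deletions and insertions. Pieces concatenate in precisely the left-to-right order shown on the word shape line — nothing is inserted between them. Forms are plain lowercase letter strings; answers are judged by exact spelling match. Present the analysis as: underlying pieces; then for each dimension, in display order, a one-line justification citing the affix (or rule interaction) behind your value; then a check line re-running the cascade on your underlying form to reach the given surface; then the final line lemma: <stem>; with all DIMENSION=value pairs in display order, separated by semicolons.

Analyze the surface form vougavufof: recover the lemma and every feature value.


underlying: vo-ugvu-fof
POLE=mi - signalled by the affix -fof
TOR=fe - signalled by the affix vo-
check: vougvufof -> vougavufof -> vougavufof
lemma: ugvu; POLE=mi; TOR=fe


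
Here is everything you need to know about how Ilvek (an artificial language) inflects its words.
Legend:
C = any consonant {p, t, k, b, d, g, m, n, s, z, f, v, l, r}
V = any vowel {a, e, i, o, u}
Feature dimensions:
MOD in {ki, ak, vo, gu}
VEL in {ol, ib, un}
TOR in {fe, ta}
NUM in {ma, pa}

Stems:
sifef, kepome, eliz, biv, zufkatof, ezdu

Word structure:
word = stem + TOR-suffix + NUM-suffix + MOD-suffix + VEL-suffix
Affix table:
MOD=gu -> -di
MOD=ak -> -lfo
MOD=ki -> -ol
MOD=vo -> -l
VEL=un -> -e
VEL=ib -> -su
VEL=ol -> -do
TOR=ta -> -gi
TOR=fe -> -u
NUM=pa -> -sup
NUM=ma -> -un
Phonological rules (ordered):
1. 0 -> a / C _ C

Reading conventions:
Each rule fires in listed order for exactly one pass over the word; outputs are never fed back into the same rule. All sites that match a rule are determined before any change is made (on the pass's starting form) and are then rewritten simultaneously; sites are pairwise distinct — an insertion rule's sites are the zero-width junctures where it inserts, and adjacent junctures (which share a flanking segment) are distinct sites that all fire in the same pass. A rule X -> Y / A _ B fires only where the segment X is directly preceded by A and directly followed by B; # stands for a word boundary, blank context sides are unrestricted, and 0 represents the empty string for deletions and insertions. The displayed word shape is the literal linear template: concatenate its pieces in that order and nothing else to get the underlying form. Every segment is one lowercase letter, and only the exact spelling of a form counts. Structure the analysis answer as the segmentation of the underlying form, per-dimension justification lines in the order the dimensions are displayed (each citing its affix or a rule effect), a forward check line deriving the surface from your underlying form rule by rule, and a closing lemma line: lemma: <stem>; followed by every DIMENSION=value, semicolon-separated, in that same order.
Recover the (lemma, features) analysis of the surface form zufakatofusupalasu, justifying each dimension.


underlying: zufkatof-u-sup-l-su
MOD=vo - signalled by the affix -l
VEL=ib - signalled by the affix -su
TOR=fe - signalled by the affix -u
NUM=pa - signalled by the affix -sup
check: zufkatofusuplsu -> zufakatofusupalasu
lemma: zufkatof; MOD=vo; VEL=ib; TOR=fe; NUM=pa


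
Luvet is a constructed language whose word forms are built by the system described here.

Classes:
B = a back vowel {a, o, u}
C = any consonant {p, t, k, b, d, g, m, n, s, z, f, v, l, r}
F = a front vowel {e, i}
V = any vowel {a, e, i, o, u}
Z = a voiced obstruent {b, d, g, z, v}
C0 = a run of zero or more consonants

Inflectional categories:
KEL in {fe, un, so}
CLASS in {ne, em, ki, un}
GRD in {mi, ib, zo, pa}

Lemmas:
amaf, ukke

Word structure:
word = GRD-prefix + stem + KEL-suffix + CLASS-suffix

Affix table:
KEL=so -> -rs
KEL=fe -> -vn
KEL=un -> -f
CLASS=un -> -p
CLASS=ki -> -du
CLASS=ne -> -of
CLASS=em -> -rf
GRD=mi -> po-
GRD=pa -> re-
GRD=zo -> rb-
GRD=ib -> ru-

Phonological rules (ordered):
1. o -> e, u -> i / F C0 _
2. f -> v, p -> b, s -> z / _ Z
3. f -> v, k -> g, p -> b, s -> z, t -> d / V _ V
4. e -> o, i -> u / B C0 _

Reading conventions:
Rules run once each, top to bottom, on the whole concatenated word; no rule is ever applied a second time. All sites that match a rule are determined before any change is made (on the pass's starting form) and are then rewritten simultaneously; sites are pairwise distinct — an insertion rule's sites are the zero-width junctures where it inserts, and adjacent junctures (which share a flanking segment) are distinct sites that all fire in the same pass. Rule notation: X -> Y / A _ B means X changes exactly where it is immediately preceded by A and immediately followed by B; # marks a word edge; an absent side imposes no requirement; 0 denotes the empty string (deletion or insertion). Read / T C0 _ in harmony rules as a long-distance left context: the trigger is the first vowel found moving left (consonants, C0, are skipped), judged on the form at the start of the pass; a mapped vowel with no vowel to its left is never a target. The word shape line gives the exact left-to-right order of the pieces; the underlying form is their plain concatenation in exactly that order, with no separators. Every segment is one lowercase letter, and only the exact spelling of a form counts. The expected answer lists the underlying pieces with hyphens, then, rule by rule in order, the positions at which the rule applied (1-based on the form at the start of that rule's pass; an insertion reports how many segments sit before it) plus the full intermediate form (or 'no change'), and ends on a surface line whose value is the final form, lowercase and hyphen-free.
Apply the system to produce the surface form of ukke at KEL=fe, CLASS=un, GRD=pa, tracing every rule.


underlying: re-ukke-vn-p
1. o -> e, u -> i / F C0 _: fires at position(s) 3: reikkevnp
2. f -> v, p -> b, s -> z / _ Z: no change
3. f -> v, k -> g, p -> b, s -> z, t -> d / V _ V: no change
4. e -> o, i -> u / B C0 _: no change
surface: reikkevnp
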